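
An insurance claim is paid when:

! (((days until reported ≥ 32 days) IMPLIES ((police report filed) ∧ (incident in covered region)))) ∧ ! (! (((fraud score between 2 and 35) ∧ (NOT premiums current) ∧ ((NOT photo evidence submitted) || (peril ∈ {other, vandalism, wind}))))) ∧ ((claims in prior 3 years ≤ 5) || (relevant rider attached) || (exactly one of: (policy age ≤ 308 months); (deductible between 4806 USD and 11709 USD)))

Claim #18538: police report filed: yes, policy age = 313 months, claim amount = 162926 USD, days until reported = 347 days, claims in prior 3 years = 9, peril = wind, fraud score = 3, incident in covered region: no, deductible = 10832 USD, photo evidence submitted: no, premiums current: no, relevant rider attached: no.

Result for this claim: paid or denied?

Paid

Atomic conditions:
  days until reported ≥ 32 days: 347 ≥ 32 is true
  police report filed: yes → true
  incident in covered region: no → false
  fraud score between 2 and 35: 3 in [2, 35] is true
  NOT premiums current: no → true
  NOT photo evidence submitted: no → true
  peril ∈ {other, vandalism, wind}: wind is in the set → true
  claims in prior 3 years ≤ 5: 9 ≤ 5 is false
  relevant rider attached: no → false
  policy age ≤ 308 months: 313 ≤ 308 is false
  deductible between 4806 USD and 11709 USD: 10832 in [4806, 11709] is true
Combine:
[1.1.2] true AND false = false
[1.1] true → false = false
[1] NOT false = true
[2.1.1.3] true OR true = true
[2.1.1] true AND true AND true = true
[2.1] NOT true = false
[2] NOT false = true
[3.3] exactly-one(false, true) = true
[3] false OR false OR true = true
[root] true AND true AND true = true
Overall: true → paid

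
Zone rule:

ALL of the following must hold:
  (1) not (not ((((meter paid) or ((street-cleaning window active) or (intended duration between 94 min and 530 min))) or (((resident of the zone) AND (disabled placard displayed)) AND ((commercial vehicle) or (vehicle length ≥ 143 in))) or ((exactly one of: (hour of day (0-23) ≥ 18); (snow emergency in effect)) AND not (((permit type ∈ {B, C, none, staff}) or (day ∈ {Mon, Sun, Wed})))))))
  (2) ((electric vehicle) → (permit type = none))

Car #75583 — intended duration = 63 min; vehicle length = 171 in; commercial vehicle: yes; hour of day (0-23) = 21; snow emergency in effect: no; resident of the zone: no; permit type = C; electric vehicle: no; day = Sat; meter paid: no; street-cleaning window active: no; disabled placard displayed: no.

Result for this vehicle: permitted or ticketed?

Atomic conditions:
  meter paid: no → false
  street-cleaning window active: no → false
  intended duration between 94 min and 530 min: 63 in [94, 530] is false
  resident of the zone: no → false
  disabled placard displayed: no → false
  commercial vehicle: yes → true
  vehicle length ≥ 143 in: 171 ≥ 143 is true
  hour of day (0-23) ≥ 18: 21 ≥ 18 is true
  snow emergency in effect: no → false
  permit type ∈ {B, C, none, staff}: C is in the set → true
  day ∈ {Mon, Sun, Wed}: Sat is not in the set → false
  electric vehicle: no → false
  permit type = none: C == none is false
Combine:
[1.1.1.1.2] false OR false = false
[1.1.1.1] false OR false = false
[1.1.1.2.1] false AND false = false
[1.1.1.2.2] true OR true = true
[1.1.1.2] false AND true = false
[1.1.1.3.1] exactly-one(true, false) = true
[1.1.1.3.2.1] true OR false = true
[1.1.1.3.2] NOT true = false
[1.1.1.3] true AND false = false
[1.1.1] false OR false OR false = false
[1.1] NOT false = true
[1] NOT true = false
[2] false → false (antecedent false ⇒ implication holds) = true
[root] false AND true = false
Overall: false → ticketed

Ticketed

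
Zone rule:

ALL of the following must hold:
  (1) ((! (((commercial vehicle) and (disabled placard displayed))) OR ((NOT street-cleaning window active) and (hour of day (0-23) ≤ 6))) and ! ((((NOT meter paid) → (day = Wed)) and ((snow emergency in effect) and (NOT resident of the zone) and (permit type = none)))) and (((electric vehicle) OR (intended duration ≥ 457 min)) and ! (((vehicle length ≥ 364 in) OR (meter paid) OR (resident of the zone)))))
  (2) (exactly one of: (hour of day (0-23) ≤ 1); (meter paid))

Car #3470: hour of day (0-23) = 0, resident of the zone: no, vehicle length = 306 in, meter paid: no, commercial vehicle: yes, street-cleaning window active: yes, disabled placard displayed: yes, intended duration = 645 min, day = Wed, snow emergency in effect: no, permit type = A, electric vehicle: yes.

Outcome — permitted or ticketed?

Atomic conditions:
  commercial vehicle: yes → true
  disabled placard displayed: yes → true
  NOT street-cleaning window active: yes → false
  hour of day (0-23) ≤ 6: 0 ≤ 6 is true
  NOT meter paid: no → true
  day = Wed: Wed == Wed is true
  snow emergency in effect: no → false
  NOT resident of the zone: no → true
  permit type = none: A == none is false
  electric vehicle: yes → true
  intended duration ≥ 457 min: 645 ≥ 457 is true
  vehicle length ≥ 364 in: 306 ≥ 364 is false
  meter paid: no → false
  resident of the zone: no → false
  hour of day (0-23) ≤ 1: 0 ≤ 1 is true
Combine:
[1.1.1.1] true AND true = true
[1.1.1] NOT true = false
[1.1.2] false AND true = false
[1.1] false OR false = false
[1.2.1.1] true → true = true
[1.2.1.2] false AND true AND false = false
[1.2.1] true AND false = false
[1.2] NOT false = true
[1.3.1] true OR true = true
[1.3.2.1] false OR false OR false = false
[1.3.2] NOT false = true
[1.3] true AND true = true
[1] false AND true AND true = false
[2] exactly-one(true, false) = true
[root] false AND true = false
Overall: false → ticketed

Ticketed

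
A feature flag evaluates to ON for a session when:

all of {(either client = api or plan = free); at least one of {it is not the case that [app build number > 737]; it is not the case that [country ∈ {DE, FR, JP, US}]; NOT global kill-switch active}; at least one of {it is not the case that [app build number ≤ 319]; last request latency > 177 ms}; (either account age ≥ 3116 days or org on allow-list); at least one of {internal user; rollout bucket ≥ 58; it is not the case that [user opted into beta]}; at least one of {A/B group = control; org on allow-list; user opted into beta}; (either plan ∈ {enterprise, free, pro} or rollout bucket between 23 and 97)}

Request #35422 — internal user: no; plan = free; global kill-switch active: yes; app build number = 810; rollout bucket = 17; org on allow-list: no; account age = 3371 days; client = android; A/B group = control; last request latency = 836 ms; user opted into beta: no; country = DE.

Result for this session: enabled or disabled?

Atomic conditions:
  client = api: android == api is false
  plan = free: free == free is true
  app build number > 737: 810 > 737 is true
  country ∈ {DE, FR, JP, US}: DE is in the set → true
  NOT global kill-switch active: yes → false
  app build number ≤ 319: 810 ≤ 319 is false
  last request latency > 177 ms: 836 > 177 is true
  account age ≥ 3116 days: 3371 ≥ 3116 is true
  org on allow-list: no → false
  internal user: no → false
  rollout bucket ≥ 58: 17 ≥ 58 is false
  user opted into beta: no → false
  A/B group = control: control == control is true
  plan ∈ {enterprise, free, pro}: free is in the set → true
  rollout bucket between 23 and 97: 17 in [23, 97] is false
Combine:
[1] false OR true = true
[2.1] NOT true = false
[2.2] NOT true = false
[2] false OR false OR false = false
[3.1] NOT false = true
[3] true OR true = true
[4] true OR false = true
[5.3] NOT false = true
[5] false OR false OR true = true
[6] true OR false OR false = true
[7] true OR false = true
[root] true AND false AND true AND true AND true AND true AND true = false
Overall: false → disabled

Disabled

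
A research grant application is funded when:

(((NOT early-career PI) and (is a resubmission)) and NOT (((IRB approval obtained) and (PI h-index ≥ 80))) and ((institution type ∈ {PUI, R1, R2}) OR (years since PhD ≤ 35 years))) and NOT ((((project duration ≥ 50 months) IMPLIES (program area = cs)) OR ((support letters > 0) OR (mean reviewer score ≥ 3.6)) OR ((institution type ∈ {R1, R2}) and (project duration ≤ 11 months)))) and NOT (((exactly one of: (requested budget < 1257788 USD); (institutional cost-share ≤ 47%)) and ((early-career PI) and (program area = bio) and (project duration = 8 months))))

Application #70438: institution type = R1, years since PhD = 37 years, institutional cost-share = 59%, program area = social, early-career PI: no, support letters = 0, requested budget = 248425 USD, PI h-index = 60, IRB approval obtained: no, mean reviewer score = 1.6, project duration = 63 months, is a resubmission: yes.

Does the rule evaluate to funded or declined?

Atomic conditions:
  NOT early-career PI: no → true
  is a resubmission: yes → true
  IRB approval obtained: no → false
  PI h-index ≥ 80: 60 ≥ 80 is false
  institution type ∈ {PUI, R1, R2}: R1 is in the set → true
  years since PhD ≤ 35 years: 37 ≤ 35 is false
  project duration ≥ 50 months: 63 ≥ 50 is true
  program area = cs: social == cs is false
  support letters > 0: 0 > 0 is false
  mean reviewer score ≥ 3.6: 1.6 ≥ 3.6 is false
  institution type ∈ {R1, R2}: R1 is in the set → true
  project duration ≤ 11 months: 63 ≤ 11 is false
  requested budget < 1257788 USD: 248425 < 1257788 is true
  institutional cost-share ≤ 47%: 59 ≤ 47 is false
  early-career PI: no → false
  program area = bio: social == bio is false
  project duration = 8 months: 63 == 8 is false
Combine:
[1.1] true AND true = true
[1.2.1] false AND false = false
[1.2] NOT false = true
[1.3] true OR false = true
[1] true AND true AND true = true
[2.1.1] true → false = false
[2.1.2] false OR false = false
[2.1.3] true AND false = false
[2.1] false OR false OR false = false
[2] NOT false = true
[3.1.1] exactly-one(true, false) = true
[3.1.2] false AND false AND false = false
[3.1] true AND false = false
[3] NOT false = true
[root] true AND true AND true = true
Overall: true → funded

Funded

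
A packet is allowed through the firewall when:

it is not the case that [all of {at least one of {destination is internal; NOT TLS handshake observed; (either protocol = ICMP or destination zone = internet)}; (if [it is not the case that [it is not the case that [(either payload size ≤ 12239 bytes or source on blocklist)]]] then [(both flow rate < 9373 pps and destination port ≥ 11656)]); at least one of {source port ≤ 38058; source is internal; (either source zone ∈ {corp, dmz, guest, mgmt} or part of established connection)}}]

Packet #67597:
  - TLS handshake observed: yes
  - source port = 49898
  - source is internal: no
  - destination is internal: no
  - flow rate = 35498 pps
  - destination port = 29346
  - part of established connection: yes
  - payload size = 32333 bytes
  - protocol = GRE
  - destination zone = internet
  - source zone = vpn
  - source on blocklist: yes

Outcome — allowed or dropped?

Atomic conditions:
  destination is internal: no → false
  NOT TLS handshake observed: yes → false
  protocol = ICMP: GRE == ICMP is false
  destination zone = internet: internet == internet is true
  payload size ≤ 12239 bytes: 32333 ≤ 12239 is false
  source on blocklist: yes → true
  flow rate < 9373 pps: 35498 < 9373 is false
  destination port ≥ 11656: 29346 ≥ 11656 is true
  source port ≤ 38058: 49898 ≤ 38058 is false
  source is internal: no → false
  source zone ∈ {corp, dmz, guest, mgmt}: vpn is not in the set → false
  part of established connection: yes → true
Combine:
[1.1.3] false OR true = true
[1.1] false OR false OR true = true
[1.2.1.1.1] false OR true = true
[1.2.1.1] NOT true = false
[1.2.1] NOT false = true
[1.2.2] false AND true = false
[1.2] true → false = false
[1.3.3] false OR true = true
[1.3] false OR false OR true = true
[1] true AND false AND true = false
[root] NOT false = true
Overall: true → allowed

Allowed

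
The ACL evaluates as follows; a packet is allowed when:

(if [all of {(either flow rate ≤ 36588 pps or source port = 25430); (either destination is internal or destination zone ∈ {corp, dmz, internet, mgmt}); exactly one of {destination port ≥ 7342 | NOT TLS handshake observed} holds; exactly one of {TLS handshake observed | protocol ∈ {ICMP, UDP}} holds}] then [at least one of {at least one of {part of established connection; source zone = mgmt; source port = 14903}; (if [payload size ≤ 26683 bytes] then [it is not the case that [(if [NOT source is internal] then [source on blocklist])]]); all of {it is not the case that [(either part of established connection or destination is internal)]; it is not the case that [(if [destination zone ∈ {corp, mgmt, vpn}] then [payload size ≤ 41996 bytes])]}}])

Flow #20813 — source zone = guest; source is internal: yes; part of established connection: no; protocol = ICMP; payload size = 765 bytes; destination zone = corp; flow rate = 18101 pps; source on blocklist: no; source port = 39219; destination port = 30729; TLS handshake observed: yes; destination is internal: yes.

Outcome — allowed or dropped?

Atomic conditions:
  flow rate ≤ 36588 pps: 18101 ≤ 36588 is true
  source port = 25430: 39219 == 25430 is false
  destination is internal: yes → true
  destination zone ∈ {corp, dmz, internet, mgmt}: corp is in the set → true
  destination port ≥ 7342: 30729 ≥ 7342 is true
  NOT TLS handshake observed: yes → false
  TLS handshake observed: yes → true
  protocol ∈ {ICMP, UDP}: ICMP is in the set → true
  part of established connection: no → false
  source zone = mgmt: guest == mgmt is false
  source port = 14903: 39219 == 14903 is false
  payload size ≤ 26683 bytes: 765 ≤ 26683 is true
  NOT source is internal: yes → false
  source on blocklist: no → false
  destination zone ∈ {corp, mgmt, vpn}: corp is in the set → true
  payload size ≤ 41996 bytes: 765 ≤ 41996 is true
Combine:
[1.1] true OR false = true
[1.2] true OR true = true
[1.3] exactly-one(true, false) = true
[1.4] exactly-one(true, true) = false
[1] true AND true AND true AND false = false
[2.1] false OR false OR false = false
[2.2.2.1] false → false (antecedent false ⇒ implication holds) = true
[2.2.2] NOT true = false
[2.2] true → false = false
[2.3.1.1] false OR true = true
[2.3.1] NOT true = false
[2.3.2.1] true → true = true
[2.3.2] NOT true = false
[2.3] false AND false = false
[2] false OR false OR false = false
[root] false → false (antecedent false ⇒ implication holds) = true
Overall: true → allowed

Allowed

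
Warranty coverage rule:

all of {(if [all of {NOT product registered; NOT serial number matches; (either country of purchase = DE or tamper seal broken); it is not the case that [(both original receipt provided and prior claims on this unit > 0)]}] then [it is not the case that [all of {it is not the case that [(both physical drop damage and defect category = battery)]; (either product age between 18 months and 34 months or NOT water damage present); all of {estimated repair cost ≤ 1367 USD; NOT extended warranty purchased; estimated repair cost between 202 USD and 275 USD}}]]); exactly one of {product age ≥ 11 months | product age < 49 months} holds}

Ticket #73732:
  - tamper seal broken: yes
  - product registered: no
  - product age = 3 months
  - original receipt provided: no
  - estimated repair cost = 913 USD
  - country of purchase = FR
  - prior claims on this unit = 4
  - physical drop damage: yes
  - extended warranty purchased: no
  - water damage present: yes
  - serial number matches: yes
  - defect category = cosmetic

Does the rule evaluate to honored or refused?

Honored

Atomic conditions:
  NOT product registered: no → true
  NOT serial number matches: yes → false
  country of purchase = DE: FR == DE is false
  tamper seal broken: yes → true
  original receipt provided: no → false
  prior claims on this unit > 0: 4 > 0 is true
  physical drop damage: yes → true
  defect category = battery: cosmetic == battery is false
  product age between 18 months and 34 months: 3 in [18, 34] is false
  NOT water damage present: yes → false
  estimated repair cost ≤ 1367 USD: 913 ≤ 1367 is true
  NOT extended warranty purchased: no → true
  estimated repair cost between 202 USD and 275 USD: 913 in [202, 275] is false
  product age ≥ 11 months: 3 ≥ 11 is false
  product age < 49 months: 3 < 49 is true
Combine:
[1.1.3] false OR true = true
[1.1.4.1] false AND true = false
[1.1.4] NOT false = true
[1.1] true AND false AND true AND true = false
[1.2.1.1.1] true AND false = false
[1.2.1.1] NOT false = true
[1.2.1.2] false OR false = false
[1.2.1.3] true AND true AND false = false
[1.2.1] true AND false AND false = false
[1.2] NOT false = true
[1] false → true (antecedent false ⇒ implication holds) = true
[2] exactly-one(false, true) = true
[root] true AND true = true
Overall: true → honored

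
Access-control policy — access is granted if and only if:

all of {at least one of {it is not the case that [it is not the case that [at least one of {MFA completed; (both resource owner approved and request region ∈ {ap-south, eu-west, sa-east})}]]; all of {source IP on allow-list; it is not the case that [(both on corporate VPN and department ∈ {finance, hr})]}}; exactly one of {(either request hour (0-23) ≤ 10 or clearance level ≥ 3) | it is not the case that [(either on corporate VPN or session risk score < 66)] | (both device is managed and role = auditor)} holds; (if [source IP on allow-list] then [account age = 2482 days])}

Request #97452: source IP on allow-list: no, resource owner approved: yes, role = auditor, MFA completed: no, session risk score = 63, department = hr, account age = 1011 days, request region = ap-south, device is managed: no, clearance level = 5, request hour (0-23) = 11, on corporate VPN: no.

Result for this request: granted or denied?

Granted

Atomic conditions:
  MFA completed: no → false
  resource owner approved: yes → true
  request region ∈ {ap-south, eu-west, sa-east}: ap-south is in the set → true
  source IP on allow-list: no → false
  on corporate VPN: no → false
  department ∈ {finance, hr}: hr is in the set → true
  request hour (0-23) ≤ 10: 11 ≤ 10 is false
  clearance level ≥ 3: 5 ≥ 3 is true
  session risk score < 66: 63 < 66 is true
  device is managed: no → false
  role = auditor: auditor == auditor is true
  account age = 2482 days: 1011 == 2482 is false
Combine:
[1.1.1.1.2] true AND true = true
[1.1.1.1] false OR true = true
[1.1.1] NOT true = false
[1.1] NOT false = true
[1.2.2.1] false AND true = false
[1.2.2] NOT false = true
[1.2] false AND true = false
[1] true OR false = true
[2.1] false OR true = true
[2.2.1] false OR true = true
[2.2] NOT true = false
[2.3] false AND true = false
[2] exactly-one(true, false, false) = true
[3] false → false (antecedent false ⇒ implication holds) = true
[root] true AND true AND true = true
Overall: true → granted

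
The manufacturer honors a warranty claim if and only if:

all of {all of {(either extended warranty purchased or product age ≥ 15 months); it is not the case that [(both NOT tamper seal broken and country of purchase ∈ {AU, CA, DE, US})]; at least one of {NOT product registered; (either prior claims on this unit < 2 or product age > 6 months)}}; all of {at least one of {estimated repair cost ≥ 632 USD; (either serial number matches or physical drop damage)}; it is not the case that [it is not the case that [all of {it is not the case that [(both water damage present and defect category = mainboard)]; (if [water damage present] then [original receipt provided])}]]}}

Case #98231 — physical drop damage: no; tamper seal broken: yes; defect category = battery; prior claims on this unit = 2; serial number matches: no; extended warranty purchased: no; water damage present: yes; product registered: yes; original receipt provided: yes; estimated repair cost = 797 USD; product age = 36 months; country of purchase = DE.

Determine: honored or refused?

Atomic conditions:
  extended warranty purchased: no → false
  product age ≥ 15 months: 36 ≥ 15 is true
  NOT tamper seal broken: yes → false
  country of purchase ∈ {AU, CA, DE, US}: DE is in the set → true
  NOT product registered: yes → false
  prior claims on this unit < 2: 2 < 2 is false
  product age > 6 months: 36 > 6 is true
  estimated repair cost ≥ 632 USD: 797 ≥ 632 is true
  serial number matches: no → false
  physical drop damage: no → false
  water damage present: yes → true
  defect category = mainboard: battery == mainboard is false
  original receipt provided: yes → true
Combine:
[1.1] false OR true = true
[1.2.1] false AND true = false
[1.2] NOT false = true
[1.3.2] false OR true = true
[1.3] false OR true = true
[1] true AND true AND true = true
[2.1.2] false OR false = false
[2.1] true OR false = true
[2.2.1.1.1.1] true AND false = false
[2.2.1.1.1] NOT false = true
[2.2.1.1.2] true → true = true
[2.2.1.1] true AND true = true
[2.2.1] NOT true = false
[2.2] NOT false = true
[2] true AND true = true
[root] true AND true = true
Overall: true → honored

Honored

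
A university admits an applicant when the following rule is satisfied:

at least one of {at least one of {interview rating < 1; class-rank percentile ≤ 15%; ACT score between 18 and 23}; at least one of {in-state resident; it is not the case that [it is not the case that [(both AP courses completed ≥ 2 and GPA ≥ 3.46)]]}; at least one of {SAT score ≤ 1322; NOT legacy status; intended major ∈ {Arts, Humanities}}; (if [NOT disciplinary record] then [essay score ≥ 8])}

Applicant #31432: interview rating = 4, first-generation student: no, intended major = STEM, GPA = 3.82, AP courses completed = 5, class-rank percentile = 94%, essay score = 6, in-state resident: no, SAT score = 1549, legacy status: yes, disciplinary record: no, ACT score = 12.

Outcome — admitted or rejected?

Atomic conditions:
  interview rating < 1: 4 < 1 is false
  class-rank percentile ≤ 15%: 94 ≤ 15 is false
  ACT score between 18 and 23: 12 in [18, 23] is false
  in-state resident: no → false
  AP courses completed ≥ 2: 5 ≥ 2 is true
  GPA ≥ 3.46: 3.82 ≥ 3.46 is true
  SAT score ≤ 1322: 1549 ≤ 1322 is false
  NOT legacy status: yes → false
  intended major ∈ {Arts, Humanities}: STEM is not in the set → false
  NOT disciplinary record: no → true
  essay score ≥ 8: 6 ≥ 8 is false
Combine:
[1] false OR false OR false = false
[2.2.1.1] true AND true = true
[2.2.1] NOT true = false
[2.2] NOT false = true
[2] false OR true = true
[3] false OR false OR false = false
[4] true → false = false
[root] false OR true OR false OR false = true
Overall: true → admitted

Admitted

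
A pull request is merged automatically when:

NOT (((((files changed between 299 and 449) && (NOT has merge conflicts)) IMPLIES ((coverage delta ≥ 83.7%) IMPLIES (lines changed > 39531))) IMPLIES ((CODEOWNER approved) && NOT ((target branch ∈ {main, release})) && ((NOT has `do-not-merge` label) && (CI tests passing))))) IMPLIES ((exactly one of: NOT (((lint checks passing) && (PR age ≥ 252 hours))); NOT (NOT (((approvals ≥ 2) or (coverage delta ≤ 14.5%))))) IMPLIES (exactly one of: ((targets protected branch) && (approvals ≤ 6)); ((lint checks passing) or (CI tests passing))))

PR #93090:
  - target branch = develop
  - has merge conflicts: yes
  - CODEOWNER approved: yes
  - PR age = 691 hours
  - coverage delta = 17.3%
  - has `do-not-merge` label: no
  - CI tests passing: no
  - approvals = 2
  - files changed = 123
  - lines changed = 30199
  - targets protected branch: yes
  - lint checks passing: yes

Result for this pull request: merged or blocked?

Atomic conditions:
  files changed between 299 and 449: 123 in [299, 449] is false
  NOT has merge conflicts: yes → false
  coverage delta ≥ 83.7%: 17.3 ≥ 83.7 is false
  lines changed > 39531: 30199 > 39531 is false
  CODEOWNER approved: yes → true
  target branch ∈ {main, release}: develop is not in the set → false
  NOT has `do-not-merge` label: no → true
  CI tests passing: no → false
  lint checks passing: yes → true
  PR age ≥ 252 hours: 691 ≥ 252 is true
  approvals ≥ 2: 2 ≥ 2 is true
  coverage delta ≤ 14.5%: 17.3 ≤ 14.5 is false
  targets protected branch: yes → true
  approvals ≤ 6: 2 ≤ 6 is true
Combine:
[1.1.1.1] false AND false = false
[1.1.1.2] false → false (antecedent false ⇒ implication holds) = true
[1.1.1] false → true (antecedent false ⇒ implication holds) = true
[1.1.2.2] NOT false = true
[1.1.2.3] true AND false = false
[1.1.2] true AND true AND false = false
[1.1] true → false = false
[1] NOT false = true
[2.1.1.1] true AND true = true
[2.1.1] NOT true = false
[2.1.2.1.1] true OR false = true
[2.1.2.1] NOT true = false
[2.1.2] NOT false = true
[2.1] exactly-one(false, true) = true
[2.2.1] true AND true = true
[2.2.2] true OR false = true
[2.2] exactly-one(true, true) = false
[2] true → false = false
[root] true → false = false
Overall: false → blocked

Blocked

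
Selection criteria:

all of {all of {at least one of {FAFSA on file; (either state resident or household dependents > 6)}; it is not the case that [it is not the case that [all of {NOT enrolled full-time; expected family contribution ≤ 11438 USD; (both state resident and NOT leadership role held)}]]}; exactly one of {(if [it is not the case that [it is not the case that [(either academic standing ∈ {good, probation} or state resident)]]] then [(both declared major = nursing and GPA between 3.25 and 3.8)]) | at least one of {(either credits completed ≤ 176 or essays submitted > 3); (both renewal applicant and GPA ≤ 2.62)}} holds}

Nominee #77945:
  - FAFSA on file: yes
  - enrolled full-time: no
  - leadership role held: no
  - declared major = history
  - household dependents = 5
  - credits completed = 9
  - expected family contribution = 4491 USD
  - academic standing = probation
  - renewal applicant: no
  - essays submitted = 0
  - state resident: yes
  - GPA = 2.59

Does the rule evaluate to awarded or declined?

Atomic conditions:
  FAFSA on file: yes → true
  state resident: yes → true
  household dependents > 6: 5 > 6 is false
  NOT enrolled full-time: no → true
  expected family contribution ≤ 11438 USD: 4491 ≤ 11438 is true
  NOT leadership role held: no → true
  academic standing ∈ {good, probation}: probation is in the set → true
  declared major = nursing: history == nursing is false
  GPA between 3.25 and 3.8: 2.59 in [3.25, 3.8] is false
  credits completed ≤ 176: 9 ≤ 176 is true
  essays submitted > 3: 0 > 3 is false
  renewal applicant: no → false
  GPA ≤ 2.62: 2.59 ≤ 2.62 is true
Combine:
[1.1.2] true OR false = true
[1.1] true OR true = true
[1.2.1.1.3] true AND true = true
[1.2.1.1] true AND true AND true = true
[1.2.1] NOT true = false
[1.2] NOT false = true
[1] true AND true = true
[2.1.1.1.1] true OR true = true
[2.1.1.1] NOT true = false
[2.1.1] NOT false = true
[2.1.2] false AND false = false
[2.1] true → false = false
[2.2.1] true OR false = true
[2.2.2] false AND true = false
[2.2] true OR false = true
[2] exactly-one(false, true) = true
[root] true AND true = true
Overall: true → awarded

Awarded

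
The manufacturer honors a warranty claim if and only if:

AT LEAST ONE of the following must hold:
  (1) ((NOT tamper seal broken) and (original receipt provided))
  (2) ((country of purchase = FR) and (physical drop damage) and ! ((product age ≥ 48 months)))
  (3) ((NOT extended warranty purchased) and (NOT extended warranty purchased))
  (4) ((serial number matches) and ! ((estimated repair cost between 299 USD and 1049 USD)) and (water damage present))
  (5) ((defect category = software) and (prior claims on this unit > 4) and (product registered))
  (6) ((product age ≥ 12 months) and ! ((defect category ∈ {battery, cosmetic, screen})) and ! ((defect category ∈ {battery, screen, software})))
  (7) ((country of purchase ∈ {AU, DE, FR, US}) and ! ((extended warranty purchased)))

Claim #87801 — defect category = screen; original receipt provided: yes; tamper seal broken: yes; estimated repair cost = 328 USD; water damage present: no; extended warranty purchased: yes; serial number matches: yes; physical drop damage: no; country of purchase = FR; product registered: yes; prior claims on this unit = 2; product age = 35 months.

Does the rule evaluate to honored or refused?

Refused

Atomic conditions:
  NOT tamper seal broken: yes → false
  original receipt provided: yes → true
  country of purchase = FR: FR == FR is true
  physical drop damage: no → false
  product age ≥ 48 months: 35 ≥ 48 is false
  NOT extended warranty purchased: yes → false
  serial number matches: yes → true
  estimated repair cost between 299 USD and 1049 USD: 328 in [299, 1049] is true
  water damage present: no → false
  defect category = software: screen == software is false
  prior claims on this unit > 4: 2 > 4 is false
  product registered: yes → true
  product age ≥ 12 months: 35 ≥ 12 is true
  defect category ∈ {battery, cosmetic, screen}: screen is in the set → true
  defect category ∈ {battery, screen, software}: screen is in the set → true
  country of purchase ∈ {AU, DE, FR, US}: FR is in the set → true
  extended warranty purchased: yes → true
Combine:
[1] false AND true = false
[2.3] NOT false = true
[2] true AND false AND true = false
[3] false AND false = false
[4.2] NOT true = false
[4] true AND false AND false = false
[5] false AND false AND true = false
[6.2] NOT true = false
[6.3] NOT true = false
[6] true AND false AND false = false
[7.2] NOT true = false
[7] true AND false = false
[root] false OR false OR false OR false OR false OR false OR false = false
Overall: false → refused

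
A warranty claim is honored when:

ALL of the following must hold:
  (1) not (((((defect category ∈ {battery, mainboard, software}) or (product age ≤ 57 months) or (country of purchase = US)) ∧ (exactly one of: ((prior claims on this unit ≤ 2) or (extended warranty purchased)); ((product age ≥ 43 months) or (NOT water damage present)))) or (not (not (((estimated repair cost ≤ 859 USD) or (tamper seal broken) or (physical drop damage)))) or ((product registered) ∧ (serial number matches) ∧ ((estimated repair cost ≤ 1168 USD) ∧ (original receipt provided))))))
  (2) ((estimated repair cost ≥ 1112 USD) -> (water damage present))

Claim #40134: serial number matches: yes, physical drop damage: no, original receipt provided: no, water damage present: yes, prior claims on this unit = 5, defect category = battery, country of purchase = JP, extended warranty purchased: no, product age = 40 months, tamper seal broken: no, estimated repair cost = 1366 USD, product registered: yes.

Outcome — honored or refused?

Honored

Atomic conditions:
  defect category ∈ {battery, mainboard, software}: battery is in the set → true
  product age ≤ 57 months: 40 ≤ 57 is true
  country of purchase = US: JP == US is false
  prior claims on this unit ≤ 2: 5 ≤ 2 is false
  extended warranty purchased: no → false
  product age ≥ 43 months: 40 ≥ 43 is false
  NOT water damage present: yes → false
  estimated repair cost ≤ 859 USD: 1366 ≤ 859 is false
  tamper seal broken: no → false
  physical drop damage: no → false
  product registered: yes → true
  serial number matches: yes → true
  estimated repair cost ≤ 1168 USD: 1366 ≤ 1168 is false
  original receipt provided: no → false
  estimated repair cost ≥ 1112 USD: 1366 ≥ 1112 is true
  water damage present: yes → true
Combine:
[1.1.1.1] true OR true OR false = true
[1.1.1.2.1] false OR false = false
[1.1.1.2.2] false OR false = false
[1.1.1.2] exactly-one(false, false) = false
[1.1.1] true AND false = false
[1.1.2.1.1.1] false OR false OR false = false
[1.1.2.1.1] NOT false = true
[1.1.2.1] NOT true = false
[1.1.2.2.3] false AND false = false
[1.1.2.2] true AND true AND false = false
[1.1.2] false OR false = false
[1.1] false OR false = false
[1] NOT false = true
[2] true → true = true
[root] true AND true = true
Overall: true → honored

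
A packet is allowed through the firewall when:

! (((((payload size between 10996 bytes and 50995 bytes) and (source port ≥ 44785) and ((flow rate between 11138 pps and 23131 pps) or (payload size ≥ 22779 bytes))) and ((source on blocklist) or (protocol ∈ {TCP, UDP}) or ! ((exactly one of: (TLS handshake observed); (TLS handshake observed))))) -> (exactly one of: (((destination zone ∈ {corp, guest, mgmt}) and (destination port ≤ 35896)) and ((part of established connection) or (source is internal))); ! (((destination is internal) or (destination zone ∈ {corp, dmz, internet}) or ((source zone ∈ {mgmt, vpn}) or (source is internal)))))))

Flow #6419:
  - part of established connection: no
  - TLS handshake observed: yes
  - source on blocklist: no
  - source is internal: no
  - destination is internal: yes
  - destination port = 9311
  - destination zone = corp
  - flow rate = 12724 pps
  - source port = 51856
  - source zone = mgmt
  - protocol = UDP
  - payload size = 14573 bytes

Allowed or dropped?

Atomic conditions:
  payload size between 10996 bytes and 50995 bytes: 14573 in [10996, 50995] is true
  source port ≥ 44785: 51856 ≥ 44785 is true
  flow rate between 11138 pps and 23131 pps: 12724 in [11138, 23131] is true
  payload size ≥ 22779 bytes: 14573 ≥ 22779 is false
  source on blocklist: no → false
  protocol ∈ {TCP, UDP}: UDP is in the set → true
  TLS handshake observed: yes → true
  destination zone ∈ {corp, guest, mgmt}: corp is in the set → true
  destination port ≤ 35896: 9311 ≤ 35896 is true
  part of established connection: no → false
  source is internal: no → false
  destination is internal: yes → true
  destination zone ∈ {corp, dmz, internet}: corp is in the set → true
  source zone ∈ {mgmt, vpn}: mgmt is in the set → true
Combine:
[1.1.1.3] true OR false = true
[1.1.1] true AND true AND true = true
[1.1.2.3.1] exactly-one(true, true) = false
[1.1.2.3] NOT false = true
[1.1.2] false OR true OR true = true
[1.1] true AND true = true
[1.2.1.1] true AND true = true
[1.2.1.2] false OR false = false
[1.2.1] true AND false = false
[1.2.2.1.3] true OR false = true
[1.2.2.1] true OR true OR true = true
[1.2.2] NOT true = false
[1.2] exactly-one(false, false) = false
[1] true → false = false
[root] NOT false = true
Overall: true → allowed

Allowed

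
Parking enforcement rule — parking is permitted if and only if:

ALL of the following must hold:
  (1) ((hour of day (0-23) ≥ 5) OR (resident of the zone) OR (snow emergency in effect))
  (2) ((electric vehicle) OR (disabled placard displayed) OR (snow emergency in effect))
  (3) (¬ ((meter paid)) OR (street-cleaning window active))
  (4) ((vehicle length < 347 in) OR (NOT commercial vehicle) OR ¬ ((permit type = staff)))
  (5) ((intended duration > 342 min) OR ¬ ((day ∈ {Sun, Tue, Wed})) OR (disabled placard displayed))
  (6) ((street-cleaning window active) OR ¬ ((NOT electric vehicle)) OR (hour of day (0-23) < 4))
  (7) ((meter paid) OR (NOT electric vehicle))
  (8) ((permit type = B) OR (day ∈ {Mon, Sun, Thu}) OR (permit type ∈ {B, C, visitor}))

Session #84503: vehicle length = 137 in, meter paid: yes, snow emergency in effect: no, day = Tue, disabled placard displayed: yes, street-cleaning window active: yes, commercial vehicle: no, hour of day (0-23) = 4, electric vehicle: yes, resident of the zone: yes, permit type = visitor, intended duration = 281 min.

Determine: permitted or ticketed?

Atomic conditions:
  hour of day (0-23) ≥ 5: 4 ≥ 5 is false
  resident of the zone: yes → true
  snow emergency in effect: no → false
  electric vehicle: yes → true
  disabled placard displayed: yes → true
  meter paid: yes → true
  street-cleaning window active: yes → true
  vehicle length < 347 in: 137 < 347 is true
  NOT commercial vehicle: no → true
  permit type = staff: visitor == staff is false
  intended duration > 342 min: 281 > 342 is false
  day ∈ {Sun, Tue, Wed}: Tue is in the set → true
  NOT electric vehicle: yes → false
  hour of day (0-23) < 4: 4 < 4 is false
  permit type = B: visitor == B is false
  day ∈ {Mon, Sun, Thu}: Tue is not in the set → false
  permit type ∈ {B, C, visitor}: visitor is in the set → true
Combine:
[1] false OR true OR false = true
[2] true OR true OR false = true
[3.1] NOT true = false
[3] false OR true = true
[4.3] NOT false = true
[4] true OR true OR true = true
[5.2] NOT true = false
[5] false OR false OR true = true
[6.2] NOT false = true
[6] true OR true OR false = true
[7] true OR false = true
[8] false OR false OR true = true
[root] true AND true AND true AND true AND true AND true AND true AND true = true
Overall: true → permitted

Permitted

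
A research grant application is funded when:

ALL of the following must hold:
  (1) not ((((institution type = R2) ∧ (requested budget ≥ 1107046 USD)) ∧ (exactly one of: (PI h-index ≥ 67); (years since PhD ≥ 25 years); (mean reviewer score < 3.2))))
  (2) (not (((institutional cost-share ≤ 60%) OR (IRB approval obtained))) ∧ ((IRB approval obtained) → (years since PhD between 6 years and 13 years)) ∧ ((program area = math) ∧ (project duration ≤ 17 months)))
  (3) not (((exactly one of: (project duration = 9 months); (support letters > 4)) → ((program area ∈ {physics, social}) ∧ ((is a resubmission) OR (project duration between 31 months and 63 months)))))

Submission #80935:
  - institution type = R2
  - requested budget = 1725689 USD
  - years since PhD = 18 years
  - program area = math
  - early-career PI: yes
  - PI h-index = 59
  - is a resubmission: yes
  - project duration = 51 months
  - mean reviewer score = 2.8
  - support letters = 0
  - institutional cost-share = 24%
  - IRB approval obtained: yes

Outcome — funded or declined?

Declined

Atomic conditions:
  institution type = R2: R2 == R2 is true
  requested budget ≥ 1107046 USD: 1725689 ≥ 1107046 is true
  PI h-index ≥ 67: 59 ≥ 67 is false
  years since PhD ≥ 25 years: 18 ≥ 25 is false
  mean reviewer score < 3.2: 2.8 < 3.2 is true
  institutional cost-share ≤ 60%: 24 ≤ 60 is true
  IRB approval obtained: yes → true
  years since PhD between 6 years and 13 years: 18 in [6, 13] is false
  program area = math: math == math is true
  project duration ≤ 17 months: 51 ≤ 17 is false
  project duration = 9 months: 51 == 9 is false
  support letters > 4: 0 > 4 is false
  program area ∈ {physics, social}: math is not in the set → false
  is a resubmission: yes → true
  project duration between 31 months and 63 months: 51 in [31, 63] is true
Combine:
[1.1.1] true AND true = true
[1.1.2] exactly-one(false, false, true) = true
[1.1] true AND true = true
[1] NOT true = false
[2.1.1] true OR true = true
[2.1] NOT true = false
[2.2] true → false = false
[2.3] true AND false = false
[2] false AND false AND false = false
[3.1.1] exactly-one(false, false) = false
[3.1.2.2] true OR true = true
[3.1.2] false AND true = false
[3.1] false → false (antecedent false ⇒ implication holds) = true
[3] NOT true = false
[root] false AND false AND false = false
Overall: false → declined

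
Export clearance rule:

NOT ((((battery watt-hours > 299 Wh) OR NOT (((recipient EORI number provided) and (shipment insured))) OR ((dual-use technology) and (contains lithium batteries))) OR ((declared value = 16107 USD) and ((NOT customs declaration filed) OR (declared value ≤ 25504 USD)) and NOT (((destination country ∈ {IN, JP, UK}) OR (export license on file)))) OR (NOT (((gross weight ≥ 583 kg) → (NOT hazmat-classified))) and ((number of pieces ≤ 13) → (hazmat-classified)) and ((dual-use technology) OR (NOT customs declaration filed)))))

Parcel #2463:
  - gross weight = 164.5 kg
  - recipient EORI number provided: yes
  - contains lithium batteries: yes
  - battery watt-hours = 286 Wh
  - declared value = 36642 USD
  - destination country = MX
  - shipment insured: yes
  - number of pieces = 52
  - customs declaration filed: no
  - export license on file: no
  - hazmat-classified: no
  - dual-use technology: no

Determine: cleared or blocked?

Atomic conditions:
  battery watt-hours > 299 Wh: 286 > 299 is false
  recipient EORI number provided: yes → true
  shipment insured: yes → true
  dual-use technology: no → false
  contains lithium batteries: yes → true
  declared value = 16107 USD: 36642 == 16107 is false
  NOT customs declaration filed: no → true
  declared value ≤ 25504 USD: 36642 ≤ 25504 is false
  destination country ∈ {IN, JP, UK}: MX is not in the set → false
  export license on file: no → false
  gross weight ≥ 583 kg: 164.5 ≥ 583 is false
  NOT hazmat-classified: no → true
  number of pieces ≤ 13: 52 ≤ 13 is false
  hazmat-classified: no → false
Combine:
[1.1.2.1] true AND true = true
[1.1.2] NOT true = false
[1.1.3] false AND true = false
[1.1] false OR false OR false = false
[1.2.2] true OR false = true
[1.2.3.1] false OR false = false
[1.2.3] NOT false = true
[1.2] false AND true AND true = false
[1.3.1.1] false → true (antecedent false ⇒ implication holds) = true
[1.3.1] NOT true = false
[1.3.2] false → false (antecedent false ⇒ implication holds) = true
[1.3.3] false OR true = true
[1.3] false AND true AND true = false
[1] false OR false OR false = false
[root] NOT false = true
Overall: true → cleared

Cleared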